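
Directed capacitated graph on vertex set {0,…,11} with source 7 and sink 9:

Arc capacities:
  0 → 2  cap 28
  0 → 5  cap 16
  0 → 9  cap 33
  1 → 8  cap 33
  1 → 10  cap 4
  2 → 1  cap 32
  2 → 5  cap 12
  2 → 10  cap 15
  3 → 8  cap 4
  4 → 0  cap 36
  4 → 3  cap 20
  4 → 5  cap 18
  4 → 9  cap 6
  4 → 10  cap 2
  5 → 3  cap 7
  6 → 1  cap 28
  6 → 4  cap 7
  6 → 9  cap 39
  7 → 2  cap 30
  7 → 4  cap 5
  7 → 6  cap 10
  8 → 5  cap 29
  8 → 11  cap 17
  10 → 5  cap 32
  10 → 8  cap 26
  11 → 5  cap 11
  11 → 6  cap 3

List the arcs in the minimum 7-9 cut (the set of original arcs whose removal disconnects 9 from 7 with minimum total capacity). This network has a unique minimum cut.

Min-cut arcs: {(7,4), (7,6), (11,6)} (total capacity 18)

augment #1: 7→4→9 push 5
augment #2: 7→6→9 push 10
augment #3: 7→2→1→8→11→6→9 push 3
max flow = 18; residual-reachable set from 7 gives S-side
cut edges (S→T): {(7,4), (7,6), (11,6)} total cap 18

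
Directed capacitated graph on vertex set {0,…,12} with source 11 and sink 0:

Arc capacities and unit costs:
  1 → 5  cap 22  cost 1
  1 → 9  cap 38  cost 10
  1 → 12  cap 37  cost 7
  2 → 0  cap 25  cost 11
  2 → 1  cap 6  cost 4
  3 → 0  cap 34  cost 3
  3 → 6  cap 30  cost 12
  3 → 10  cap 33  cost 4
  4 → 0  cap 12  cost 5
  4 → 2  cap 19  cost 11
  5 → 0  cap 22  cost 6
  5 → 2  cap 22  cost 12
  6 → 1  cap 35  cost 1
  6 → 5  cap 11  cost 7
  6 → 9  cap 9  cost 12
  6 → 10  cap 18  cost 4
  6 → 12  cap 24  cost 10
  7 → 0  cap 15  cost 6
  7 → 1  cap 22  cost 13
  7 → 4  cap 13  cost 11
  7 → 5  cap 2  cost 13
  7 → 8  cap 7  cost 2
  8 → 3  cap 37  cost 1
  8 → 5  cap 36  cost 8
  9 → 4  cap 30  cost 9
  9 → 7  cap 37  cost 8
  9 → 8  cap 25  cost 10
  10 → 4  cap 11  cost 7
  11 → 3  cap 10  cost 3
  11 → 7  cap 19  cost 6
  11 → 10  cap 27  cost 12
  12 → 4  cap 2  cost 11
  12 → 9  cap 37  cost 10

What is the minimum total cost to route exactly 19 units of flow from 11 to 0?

Minimum cost for 19 units: 168

shortest-cost path #1: 11→3→0 push 10 @ unit cost 6 (adds 60)
shortest-cost path #2: 11→7→0 push 9 @ unit cost 12 (adds 108)
total cost = 168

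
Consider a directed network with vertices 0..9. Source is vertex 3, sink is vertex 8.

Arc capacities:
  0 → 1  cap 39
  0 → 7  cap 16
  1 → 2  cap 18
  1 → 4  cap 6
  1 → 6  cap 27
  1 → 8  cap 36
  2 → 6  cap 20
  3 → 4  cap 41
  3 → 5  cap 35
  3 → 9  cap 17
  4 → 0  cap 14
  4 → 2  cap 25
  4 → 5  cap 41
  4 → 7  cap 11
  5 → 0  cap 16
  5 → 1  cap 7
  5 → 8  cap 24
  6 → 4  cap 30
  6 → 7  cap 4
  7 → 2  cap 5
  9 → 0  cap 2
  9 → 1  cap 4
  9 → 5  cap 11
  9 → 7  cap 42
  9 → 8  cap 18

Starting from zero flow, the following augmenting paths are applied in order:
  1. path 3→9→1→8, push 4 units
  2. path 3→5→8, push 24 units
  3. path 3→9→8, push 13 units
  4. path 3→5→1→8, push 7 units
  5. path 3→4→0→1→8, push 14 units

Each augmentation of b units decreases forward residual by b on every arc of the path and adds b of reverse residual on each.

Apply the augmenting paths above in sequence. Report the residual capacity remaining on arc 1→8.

Residual capacity of (1,8): 11

after path 1 (3→9→1→8, push 4): res(1,8)=32
after path 2 (3→5→8, push 24): res(1,8)=32
after path 3 (3→9→8, push 13): res(1,8)=32
after path 4 (3→5→1→8, push 7): res(1,8)=25
after path 5 (3→4→0→1→8, push 14): res(1,8)=11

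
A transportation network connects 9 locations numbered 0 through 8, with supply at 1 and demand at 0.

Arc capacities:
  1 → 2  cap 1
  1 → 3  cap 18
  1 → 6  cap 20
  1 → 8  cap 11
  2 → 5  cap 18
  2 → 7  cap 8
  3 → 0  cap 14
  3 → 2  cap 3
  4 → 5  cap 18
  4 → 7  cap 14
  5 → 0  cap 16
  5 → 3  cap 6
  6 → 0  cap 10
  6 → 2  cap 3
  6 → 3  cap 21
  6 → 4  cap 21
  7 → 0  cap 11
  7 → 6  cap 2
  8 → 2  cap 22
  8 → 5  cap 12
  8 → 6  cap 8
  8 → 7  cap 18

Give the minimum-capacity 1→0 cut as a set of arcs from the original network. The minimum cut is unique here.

augment #1: 1→3→0 push 14
augment #2: 1→6→0 push 10
augment #3: 1→2→5→0 push 1
augment #4: 1→8→5→0 push 11
augment #5: 1→3→2→5→0 push 3
augment #6: 1→6→2→5→0 push 1
augment #7: 1→6→2→7→0 push 2
augment #8: 1→6→4→7→0 push 7
max flow = 49; residual-reachable set from 1 gives S-side
cut edges (S→T): {(1,2), (1,6), (1,8), (3,0), (3,2)} total cap 49

Min-cut arcs: {(1,2), (1,6), (1,8), (3,0), (3,2)} (total capacity 49)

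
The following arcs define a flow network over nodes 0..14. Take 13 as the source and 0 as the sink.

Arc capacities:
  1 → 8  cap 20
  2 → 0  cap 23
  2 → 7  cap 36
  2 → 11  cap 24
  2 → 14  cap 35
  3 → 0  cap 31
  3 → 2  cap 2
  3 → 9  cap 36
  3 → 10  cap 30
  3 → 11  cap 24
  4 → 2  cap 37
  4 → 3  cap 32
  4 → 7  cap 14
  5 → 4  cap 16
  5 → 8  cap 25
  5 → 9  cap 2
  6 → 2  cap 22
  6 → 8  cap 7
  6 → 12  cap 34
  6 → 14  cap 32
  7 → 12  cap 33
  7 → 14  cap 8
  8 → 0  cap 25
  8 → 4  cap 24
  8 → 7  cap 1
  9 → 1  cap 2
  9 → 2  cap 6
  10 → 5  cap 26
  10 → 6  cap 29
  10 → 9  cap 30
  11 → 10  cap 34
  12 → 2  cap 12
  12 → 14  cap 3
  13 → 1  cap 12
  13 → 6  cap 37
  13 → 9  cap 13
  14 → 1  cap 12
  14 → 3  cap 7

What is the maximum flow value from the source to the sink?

augment #1: 13→1→8→0 bottleneck 12, total now 12
augment #2: 13→6→2→0 bottleneck 22, total now 34
augment #3: 13→6→8→0 bottleneck 7, total now 41
augment #4: 13→9→2→0 bottleneck 1, total now 42
augment #5: 13→6→14→3→0 bottleneck 7, total now 49
augment #6: 13→9→1→8→0 bottleneck 2, total now 51
augment #7: 13→6→14→1→8→0 bottleneck 1, total now 52
augment #8: 13→9→2→14→1→8→0 bottleneck 3, total now 55
augment #9: 13→9→2→11→10→5→4→3→0 bottleneck 2, total now 57

Maximum flow value: 57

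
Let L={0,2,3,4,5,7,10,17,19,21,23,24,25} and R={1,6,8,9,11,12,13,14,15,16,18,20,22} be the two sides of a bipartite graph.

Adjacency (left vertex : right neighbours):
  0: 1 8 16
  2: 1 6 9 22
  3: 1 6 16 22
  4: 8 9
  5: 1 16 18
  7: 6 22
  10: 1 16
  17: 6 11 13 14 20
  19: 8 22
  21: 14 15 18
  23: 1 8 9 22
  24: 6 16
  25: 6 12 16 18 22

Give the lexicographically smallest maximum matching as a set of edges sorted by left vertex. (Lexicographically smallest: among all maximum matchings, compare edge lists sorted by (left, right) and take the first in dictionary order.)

|M| = 10 (so the lex-smallest maximum matching has 10 edges)
process left vertices in ascending order; for each, take the smallest-labelled available neighbour that still permits 10 edges overall, or leave it unmatched if none does
lex-smallest matching: {0-1, 2-6, 3-16, 4-8, 5-18, 7-22, 17-11, 21-14, 23-9, 25-12}

Lex-smallest maximum matching: {(0,1), (2,6), (3,16), (4,8), (5,18), (7,22), (17,11), (21,14), (23,9), (25,12)}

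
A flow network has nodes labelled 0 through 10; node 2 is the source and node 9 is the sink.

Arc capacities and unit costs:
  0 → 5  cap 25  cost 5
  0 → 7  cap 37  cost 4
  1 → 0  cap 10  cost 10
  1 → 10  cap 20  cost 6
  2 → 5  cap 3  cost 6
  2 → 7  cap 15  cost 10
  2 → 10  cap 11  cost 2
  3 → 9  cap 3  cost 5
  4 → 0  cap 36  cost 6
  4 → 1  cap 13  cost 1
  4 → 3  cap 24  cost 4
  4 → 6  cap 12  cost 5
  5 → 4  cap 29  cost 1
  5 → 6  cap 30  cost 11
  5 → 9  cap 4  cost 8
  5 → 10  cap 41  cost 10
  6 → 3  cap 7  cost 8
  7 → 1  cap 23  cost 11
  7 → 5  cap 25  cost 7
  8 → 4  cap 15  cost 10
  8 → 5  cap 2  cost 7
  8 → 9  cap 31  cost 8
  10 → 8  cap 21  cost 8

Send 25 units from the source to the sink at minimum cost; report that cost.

shortest-cost path #1: 2→5→9 push 3 @ unit cost 14 (adds 42)
shortest-cost path #2: 2→10→8→9 push 11 @ unit cost 18 (adds 198)
shortest-cost path #3: 2→7→5→9 push 1 @ unit cost 25 (adds 25)
shortest-cost path #4: 2→7→5→4→3→9 push 3 @ unit cost 27 (adds 81)
shortest-cost path #5: 2→7→5→4→1→10→8→9 push 7 @ unit cost 41 (adds 287)
total cost = 633

Minimum cost for 25 units: 633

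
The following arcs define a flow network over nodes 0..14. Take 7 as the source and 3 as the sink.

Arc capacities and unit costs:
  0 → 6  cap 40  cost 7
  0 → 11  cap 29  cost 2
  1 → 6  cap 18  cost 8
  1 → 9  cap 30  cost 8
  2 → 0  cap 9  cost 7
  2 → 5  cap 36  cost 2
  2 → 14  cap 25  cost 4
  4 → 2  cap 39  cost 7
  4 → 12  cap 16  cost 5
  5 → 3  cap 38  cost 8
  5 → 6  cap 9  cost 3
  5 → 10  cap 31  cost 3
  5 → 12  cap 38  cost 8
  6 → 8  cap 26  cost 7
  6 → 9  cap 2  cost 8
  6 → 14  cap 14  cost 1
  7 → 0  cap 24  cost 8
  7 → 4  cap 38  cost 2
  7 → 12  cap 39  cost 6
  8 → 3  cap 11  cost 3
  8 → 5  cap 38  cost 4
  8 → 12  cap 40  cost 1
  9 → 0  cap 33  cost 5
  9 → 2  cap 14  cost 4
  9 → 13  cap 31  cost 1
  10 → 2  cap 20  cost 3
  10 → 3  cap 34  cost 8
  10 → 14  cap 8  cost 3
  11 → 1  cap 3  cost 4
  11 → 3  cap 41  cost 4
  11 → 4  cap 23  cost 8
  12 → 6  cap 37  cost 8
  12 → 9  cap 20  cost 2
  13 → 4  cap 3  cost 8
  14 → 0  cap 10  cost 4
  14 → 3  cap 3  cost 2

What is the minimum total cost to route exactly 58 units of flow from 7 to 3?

shortest-cost path #1: 7→0→11→3 push 24 @ unit cost 14 (adds 336)
shortest-cost path #2: 7→4→2→14→3 push 3 @ unit cost 15 (adds 45)
shortest-cost path #3: 7→4→2→5→3 push 31 @ unit cost 19 (adds 589)
total cost = 970

Minimum cost for 58 units: 970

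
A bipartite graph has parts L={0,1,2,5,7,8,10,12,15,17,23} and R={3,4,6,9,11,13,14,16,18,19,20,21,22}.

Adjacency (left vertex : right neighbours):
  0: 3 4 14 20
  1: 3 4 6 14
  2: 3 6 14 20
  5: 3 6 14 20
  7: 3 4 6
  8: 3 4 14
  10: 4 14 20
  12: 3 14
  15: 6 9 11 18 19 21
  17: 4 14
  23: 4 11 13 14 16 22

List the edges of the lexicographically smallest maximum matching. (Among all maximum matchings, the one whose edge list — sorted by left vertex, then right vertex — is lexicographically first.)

Lex-smallest maximum matching: {(0,3), (1,4), (2,6), (5,14), (10,20), (15,9), (23,11)}

|M| = 7 (so the lex-smallest maximum matching has 7 edges)
process left vertices in ascending order; for each, take the smallest-labelled available neighbour that still permits 7 edges overall, or leave it unmatched if none does
lex-smallest matching: {0-3, 1-4, 2-6, 5-14, 10-20, 15-9, 23-11}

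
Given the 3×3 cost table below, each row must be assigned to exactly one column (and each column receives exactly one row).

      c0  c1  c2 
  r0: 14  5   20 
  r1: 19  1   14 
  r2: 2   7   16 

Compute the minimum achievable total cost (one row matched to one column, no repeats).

optimal assignment: row0→col1 (cost 5), row1→col2 (cost 14), row2→col0 (cost 2)
total = 5 + 14 + 2 = 21

Minimum assignment cost: 21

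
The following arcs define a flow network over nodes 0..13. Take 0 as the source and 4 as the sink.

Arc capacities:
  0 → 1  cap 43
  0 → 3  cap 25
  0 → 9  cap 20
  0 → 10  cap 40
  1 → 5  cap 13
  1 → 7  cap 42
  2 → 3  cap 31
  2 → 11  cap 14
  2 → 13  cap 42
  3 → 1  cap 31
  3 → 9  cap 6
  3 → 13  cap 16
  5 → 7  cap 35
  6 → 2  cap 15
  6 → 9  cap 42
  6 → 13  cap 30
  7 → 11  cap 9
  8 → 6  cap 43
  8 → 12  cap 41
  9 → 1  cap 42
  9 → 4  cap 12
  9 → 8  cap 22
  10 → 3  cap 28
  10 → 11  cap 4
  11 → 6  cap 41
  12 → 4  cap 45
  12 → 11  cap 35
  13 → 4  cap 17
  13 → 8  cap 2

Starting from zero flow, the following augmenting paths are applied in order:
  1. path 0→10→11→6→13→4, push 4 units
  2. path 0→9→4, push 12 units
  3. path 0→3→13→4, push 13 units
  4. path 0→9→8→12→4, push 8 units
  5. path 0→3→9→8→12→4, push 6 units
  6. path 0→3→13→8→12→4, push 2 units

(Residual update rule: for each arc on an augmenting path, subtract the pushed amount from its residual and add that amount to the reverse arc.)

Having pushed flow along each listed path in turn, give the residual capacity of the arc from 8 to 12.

Residual capacity of (8,12): 25

after path 1 (0→10→11→6→13→4, push 4): res(8,12)=41
after path 2 (0→9→4, push 12): res(8,12)=41
after path 3 (0→3→13→4, push 13): res(8,12)=41
after path 4 (0→9→8→12→4, push 8): res(8,12)=33
after path 5 (0→3→9→8→12→4, push 6): res(8,12)=27
after path 6 (0→3→13→8→12→4, push 2): res(8,12)=25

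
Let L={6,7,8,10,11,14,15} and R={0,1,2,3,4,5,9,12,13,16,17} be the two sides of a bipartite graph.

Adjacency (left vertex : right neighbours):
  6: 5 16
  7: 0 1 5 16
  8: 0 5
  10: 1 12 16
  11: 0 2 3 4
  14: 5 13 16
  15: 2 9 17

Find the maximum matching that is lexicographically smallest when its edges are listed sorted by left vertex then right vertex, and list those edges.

Lex-smallest maximum matching: {(6,5), (7,1), (8,0), (10,12), (11,2), (14,13), (15,9)}

|M| = 7 (so the lex-smallest maximum matching has 7 edges)
process left vertices in ascending order; for each, take the smallest-labelled available neighbour that still permits 7 edges overall, or leave it unmatched if none does
lex-smallest matching: {6-5, 7-1, 8-0, 10-12, 11-2, 14-13, 15-9}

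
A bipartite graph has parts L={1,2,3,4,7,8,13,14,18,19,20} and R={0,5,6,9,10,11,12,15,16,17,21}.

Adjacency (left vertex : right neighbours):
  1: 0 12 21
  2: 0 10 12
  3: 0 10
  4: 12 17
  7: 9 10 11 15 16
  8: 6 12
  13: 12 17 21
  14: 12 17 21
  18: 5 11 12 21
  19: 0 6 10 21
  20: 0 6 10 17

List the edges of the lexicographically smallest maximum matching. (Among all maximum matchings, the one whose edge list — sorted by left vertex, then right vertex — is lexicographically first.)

|M| = 8 (so the lex-smallest maximum matching has 8 edges)
process left vertices in ascending order; for each, take the smallest-labelled available neighbour that still permits 8 edges overall, or leave it unmatched if none does
lex-smallest matching: {1-0, 2-10, 4-12, 7-9, 8-6, 13-17, 14-21, 18-5}

Lex-smallest maximum matching: {(1,0), (2,10), (4,12), (7,9), (8,6), (13,17), (14,21), (18,5)}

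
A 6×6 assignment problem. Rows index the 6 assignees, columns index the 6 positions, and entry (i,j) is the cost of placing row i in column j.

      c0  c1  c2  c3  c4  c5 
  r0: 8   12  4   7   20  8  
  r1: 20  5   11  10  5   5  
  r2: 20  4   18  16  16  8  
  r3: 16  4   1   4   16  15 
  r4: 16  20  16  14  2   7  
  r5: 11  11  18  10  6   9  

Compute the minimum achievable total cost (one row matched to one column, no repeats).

Minimum assignment cost: 30

one of 3 optimal assignments: row0→col0 (cost 8), row1→col5 (cost 5), row2→col1 (cost 4), row3→col2 (cost 1), row4→col4 (cost 2), row5→col3 (cost 10)
total = 8 + 5 + 4 + 1 + 2 + 10 = 30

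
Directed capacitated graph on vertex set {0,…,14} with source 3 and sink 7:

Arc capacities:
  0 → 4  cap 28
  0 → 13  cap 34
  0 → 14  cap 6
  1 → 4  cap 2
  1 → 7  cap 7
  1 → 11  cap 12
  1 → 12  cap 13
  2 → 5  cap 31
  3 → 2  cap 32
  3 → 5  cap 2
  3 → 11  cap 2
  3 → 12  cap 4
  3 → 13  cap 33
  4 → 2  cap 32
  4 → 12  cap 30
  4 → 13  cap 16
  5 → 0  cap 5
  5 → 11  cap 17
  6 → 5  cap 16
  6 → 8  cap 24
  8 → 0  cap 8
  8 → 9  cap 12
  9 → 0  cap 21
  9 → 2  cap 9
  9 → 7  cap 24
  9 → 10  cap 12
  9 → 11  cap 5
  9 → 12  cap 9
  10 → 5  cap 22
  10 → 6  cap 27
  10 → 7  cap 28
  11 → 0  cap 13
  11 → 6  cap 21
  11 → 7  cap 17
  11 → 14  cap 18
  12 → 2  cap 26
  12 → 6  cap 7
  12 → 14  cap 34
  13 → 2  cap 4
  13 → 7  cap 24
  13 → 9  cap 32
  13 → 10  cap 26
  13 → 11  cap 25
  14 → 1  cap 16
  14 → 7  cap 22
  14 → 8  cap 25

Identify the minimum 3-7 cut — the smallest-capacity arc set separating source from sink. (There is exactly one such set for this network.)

augment #1: 3→11→7 push 2
augment #2: 3→13→7 push 24
augment #3: 3→5→11→7 push 2
augment #4: 3→12→14→7 push 4
augment #5: 3→13→9→7 push 9
augment #6: 3→2→5→11→7 push 13
augment #7: 3→2→5→0→14→7 push 5
augment #8: 3→2→5→11→14→7 push 2
max flow = 61; residual-reachable set from 3 gives S-side
cut edges (S→T): {(3,11), (3,12), (3,13), (5,0), (5,11)} total cap 61

Min-cut arcs: {(3,11), (3,12), (3,13), (5,0), (5,11)} (total capacity 61)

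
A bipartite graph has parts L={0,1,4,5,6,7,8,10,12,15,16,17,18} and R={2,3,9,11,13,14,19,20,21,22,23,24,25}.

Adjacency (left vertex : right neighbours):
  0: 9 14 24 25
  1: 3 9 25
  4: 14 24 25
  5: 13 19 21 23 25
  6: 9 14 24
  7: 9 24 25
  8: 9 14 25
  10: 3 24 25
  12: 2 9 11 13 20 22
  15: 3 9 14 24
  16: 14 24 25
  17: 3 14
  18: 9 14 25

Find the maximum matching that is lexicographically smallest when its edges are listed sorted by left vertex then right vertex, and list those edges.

Lex-smallest maximum matching: {(0,9), (1,3), (4,14), (5,13), (6,24), (7,25), (12,2)}

|M| = 7 (so the lex-smallest maximum matching has 7 edges)
process left vertices in ascending order; for each, take the smallest-labelled available neighbour that still permits 7 edges overall, or leave it unmatched if none does
lex-smallest matching: {0-9, 1-3, 4-14, 5-13, 6-24, 7-25, 12-2}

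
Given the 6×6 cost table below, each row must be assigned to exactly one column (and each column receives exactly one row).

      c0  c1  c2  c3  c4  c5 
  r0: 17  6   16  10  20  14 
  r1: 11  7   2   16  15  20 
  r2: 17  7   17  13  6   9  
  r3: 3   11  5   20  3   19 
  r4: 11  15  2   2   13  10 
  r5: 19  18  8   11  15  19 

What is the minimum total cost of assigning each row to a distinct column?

Minimum assignment cost: 37

optimal assignment: row0→col1 (cost 6), row1→col2 (cost 2), row2→col5 (cost 9), row3→col0 (cost 3), row4→col3 (cost 2), row5→col4 (cost 15)
total = 6 + 2 + 9 + 3 + 2 + 15 = 37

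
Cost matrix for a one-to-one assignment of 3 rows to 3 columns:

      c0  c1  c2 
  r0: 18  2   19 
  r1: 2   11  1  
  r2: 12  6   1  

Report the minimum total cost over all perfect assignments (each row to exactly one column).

Minimum assignment cost: 5

optimal assignment: row0→col1 (cost 2), row1→col0 (cost 2), row2→col2 (cost 1)
total = 2 + 2 + 1 = 5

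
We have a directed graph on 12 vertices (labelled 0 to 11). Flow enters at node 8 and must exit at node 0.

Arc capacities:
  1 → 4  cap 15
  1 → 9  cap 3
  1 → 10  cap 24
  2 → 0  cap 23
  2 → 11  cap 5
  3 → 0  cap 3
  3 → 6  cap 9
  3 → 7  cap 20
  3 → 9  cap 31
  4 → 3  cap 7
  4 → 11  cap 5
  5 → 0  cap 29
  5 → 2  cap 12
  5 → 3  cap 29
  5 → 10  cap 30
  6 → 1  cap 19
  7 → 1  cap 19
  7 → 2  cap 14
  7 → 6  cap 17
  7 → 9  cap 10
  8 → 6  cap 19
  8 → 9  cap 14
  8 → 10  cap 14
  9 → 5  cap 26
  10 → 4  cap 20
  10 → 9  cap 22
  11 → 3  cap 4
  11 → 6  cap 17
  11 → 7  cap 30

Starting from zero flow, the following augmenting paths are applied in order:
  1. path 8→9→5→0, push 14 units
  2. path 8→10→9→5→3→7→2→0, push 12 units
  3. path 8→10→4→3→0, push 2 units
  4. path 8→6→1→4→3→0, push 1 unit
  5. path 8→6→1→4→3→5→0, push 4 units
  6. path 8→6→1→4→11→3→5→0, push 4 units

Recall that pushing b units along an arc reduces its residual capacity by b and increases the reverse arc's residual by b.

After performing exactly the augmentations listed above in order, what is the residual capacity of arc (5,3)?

Residual capacity of (5,3): 25

after path 1 (8→9→5→0, push 14): res(5,3)=29
after path 2 (8→10→9→5→3→7→2→0, push 12): res(5,3)=17
after path 3 (8→10→4→3→0, push 2): res(5,3)=17
after path 4 (8→6→1→4→3→0, push 1): res(5,3)=17
after path 5 (8→6→1→4→3→5→0, push 4): res(5,3)=21
after path 6 (8→6→1→4→11→3→5→0, push 4): res(5,3)=25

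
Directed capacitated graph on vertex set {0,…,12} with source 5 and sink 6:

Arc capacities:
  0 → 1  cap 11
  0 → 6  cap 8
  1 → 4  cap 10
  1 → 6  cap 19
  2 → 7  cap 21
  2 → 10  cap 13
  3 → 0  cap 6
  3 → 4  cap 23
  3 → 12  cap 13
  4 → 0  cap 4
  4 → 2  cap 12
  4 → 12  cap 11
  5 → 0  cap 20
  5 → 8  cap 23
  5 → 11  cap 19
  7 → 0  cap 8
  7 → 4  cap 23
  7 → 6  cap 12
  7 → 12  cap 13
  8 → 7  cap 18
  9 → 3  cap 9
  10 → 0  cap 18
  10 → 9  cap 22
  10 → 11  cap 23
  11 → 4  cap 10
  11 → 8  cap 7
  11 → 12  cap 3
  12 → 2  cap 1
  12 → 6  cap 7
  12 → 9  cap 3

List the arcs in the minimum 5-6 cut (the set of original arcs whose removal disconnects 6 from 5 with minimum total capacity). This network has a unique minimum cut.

augment #1: 5→0→6 push 8
augment #2: 5→0→1→6 push 11
augment #3: 5→8→7→6 push 12
augment #4: 5→11→12→6 push 3
augment #5: 5→8→7→12→6 push 4
max flow = 38; residual-reachable set from 5 gives S-side
cut edges (S→T): {(0,1), (0,6), (7,6), (12,6)} total cap 38

Min-cut arcs: {(0,1), (0,6), (7,6), (12,6)} (total capacity 38)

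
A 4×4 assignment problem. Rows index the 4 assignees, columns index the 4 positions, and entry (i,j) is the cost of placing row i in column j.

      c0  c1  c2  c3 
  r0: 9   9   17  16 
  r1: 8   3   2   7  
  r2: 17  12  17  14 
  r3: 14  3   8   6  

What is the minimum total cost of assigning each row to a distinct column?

optimal assignment: row0→col0 (cost 9), row1→col2 (cost 2), row2→col3 (cost 14), row3→col1 (cost 3)
total = 9 + 2 + 14 + 3 = 28

Minimum assignment cost: 28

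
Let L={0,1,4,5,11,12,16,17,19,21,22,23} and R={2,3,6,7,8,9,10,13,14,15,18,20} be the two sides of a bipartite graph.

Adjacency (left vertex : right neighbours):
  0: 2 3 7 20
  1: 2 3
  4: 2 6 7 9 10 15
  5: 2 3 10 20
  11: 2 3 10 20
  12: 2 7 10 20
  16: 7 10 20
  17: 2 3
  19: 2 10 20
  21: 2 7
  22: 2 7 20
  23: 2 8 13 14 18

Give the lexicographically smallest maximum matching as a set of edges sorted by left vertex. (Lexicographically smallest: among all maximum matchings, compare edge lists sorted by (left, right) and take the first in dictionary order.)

|M| = 7 (so the lex-smallest maximum matching has 7 edges)
process left vertices in ascending order; for each, take the smallest-labelled available neighbour that still permits 7 edges overall, or leave it unmatched if none does
lex-smallest matching: {0-2, 1-3, 4-6, 5-10, 11-20, 12-7, 23-8}

Lex-smallest maximum matching: {(0,2), (1,3), (4,6), (5,10), (11,20), (12,7), (23,8)}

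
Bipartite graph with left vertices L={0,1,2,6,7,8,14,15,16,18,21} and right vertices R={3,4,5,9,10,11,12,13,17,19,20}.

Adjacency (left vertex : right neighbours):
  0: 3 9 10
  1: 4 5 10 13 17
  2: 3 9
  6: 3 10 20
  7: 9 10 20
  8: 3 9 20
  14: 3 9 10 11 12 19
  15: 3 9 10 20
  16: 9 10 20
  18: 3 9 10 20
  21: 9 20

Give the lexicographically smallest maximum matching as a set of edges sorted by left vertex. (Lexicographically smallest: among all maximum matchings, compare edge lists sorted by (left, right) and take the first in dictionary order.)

Lex-smallest maximum matching: {(0,3), (1,4), (2,9), (6,10), (7,20), (14,11)}

|M| = 6 (so the lex-smallest maximum matching has 6 edges)
process left vertices in ascending order; for each, take the smallest-labelled available neighbour that still permits 6 edges overall, or leave it unmatched if none does
lex-smallest matching: {0-3, 1-4, 2-9, 6-10, 7-20, 14-11}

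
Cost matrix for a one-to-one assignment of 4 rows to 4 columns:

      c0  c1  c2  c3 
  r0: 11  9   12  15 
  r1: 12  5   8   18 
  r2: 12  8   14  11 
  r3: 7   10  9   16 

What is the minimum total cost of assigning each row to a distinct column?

Minimum assignment cost: 35

one of 2 optimal assignments: row0→col1 (cost 9), row1→col2 (cost 8), row2→col3 (cost 11), row3→col0 (cost 7)
total = 9 + 8 + 11 + 7 = 35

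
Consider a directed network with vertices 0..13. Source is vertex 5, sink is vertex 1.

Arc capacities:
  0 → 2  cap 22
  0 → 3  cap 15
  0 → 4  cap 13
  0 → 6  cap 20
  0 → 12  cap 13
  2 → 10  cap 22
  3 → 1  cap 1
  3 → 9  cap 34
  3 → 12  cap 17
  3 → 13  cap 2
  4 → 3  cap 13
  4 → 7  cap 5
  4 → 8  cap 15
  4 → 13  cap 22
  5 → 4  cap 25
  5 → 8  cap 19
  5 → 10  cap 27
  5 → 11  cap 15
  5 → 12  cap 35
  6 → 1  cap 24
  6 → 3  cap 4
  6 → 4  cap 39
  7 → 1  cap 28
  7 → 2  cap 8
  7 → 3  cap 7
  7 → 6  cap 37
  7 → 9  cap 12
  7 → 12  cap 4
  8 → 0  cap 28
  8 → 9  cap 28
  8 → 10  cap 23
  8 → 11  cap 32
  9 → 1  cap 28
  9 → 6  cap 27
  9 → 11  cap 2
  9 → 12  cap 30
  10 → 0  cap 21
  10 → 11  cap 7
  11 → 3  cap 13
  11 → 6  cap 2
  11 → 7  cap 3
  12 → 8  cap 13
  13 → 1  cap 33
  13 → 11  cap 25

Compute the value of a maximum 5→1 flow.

augment #1: 5→4→3→1 bottleneck 1, total now 1
augment #2: 5→4→7→1 bottleneck 5, total now 6
augment #3: 5→4→13→1 bottleneck 19, total now 25
augment #4: 5→8→9→1 bottleneck 19, total now 44
augment #5: 5→11→6→1 bottleneck 2, total now 46
augment #6: 5→11→7→1 bottleneck 3, total now 49
augment #7: 5→10→0→6→1 bottleneck 20, total now 69
augment #8: 5→11→3→9→1 bottleneck 9, total now 78
augment #9: 5→11→3→13→1 bottleneck 1, total now 79
augment #10: 5→10→0→3→13→1 bottleneck 1, total now 80
augment #11: 5→12→8→9→6→1 bottleneck 2, total now 82
augment #12: 5→10→11→3→4→13→1 bottleneck 1, total now 83
augment #13: 5→12→8→0→4→13→1 bottleneck 2, total now 85

Maximum flow value: 85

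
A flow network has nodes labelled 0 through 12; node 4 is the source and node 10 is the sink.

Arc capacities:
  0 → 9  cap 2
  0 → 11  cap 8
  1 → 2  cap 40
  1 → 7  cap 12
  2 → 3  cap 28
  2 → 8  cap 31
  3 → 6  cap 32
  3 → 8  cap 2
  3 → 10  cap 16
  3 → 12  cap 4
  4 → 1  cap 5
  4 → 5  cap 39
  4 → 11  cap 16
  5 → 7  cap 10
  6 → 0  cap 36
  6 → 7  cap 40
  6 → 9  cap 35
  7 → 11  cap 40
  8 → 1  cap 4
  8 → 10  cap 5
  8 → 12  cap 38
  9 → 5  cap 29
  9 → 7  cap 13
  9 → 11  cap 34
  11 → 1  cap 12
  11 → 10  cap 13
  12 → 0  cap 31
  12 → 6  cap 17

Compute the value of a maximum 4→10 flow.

augment #1: 4→11→10 bottleneck 13, total now 13
augment #2: 4→1→2→3→10 bottleneck 5, total now 18
augment #3: 4→11→1→2→3→10 bottleneck 3, total now 21
augment #4: 4→5→7→11→1→2→3→10 bottleneck 8, total now 29
augment #5: 4→5→7→11→1→2→8→10 bottleneck 1, total now 30

Maximum flow value: 30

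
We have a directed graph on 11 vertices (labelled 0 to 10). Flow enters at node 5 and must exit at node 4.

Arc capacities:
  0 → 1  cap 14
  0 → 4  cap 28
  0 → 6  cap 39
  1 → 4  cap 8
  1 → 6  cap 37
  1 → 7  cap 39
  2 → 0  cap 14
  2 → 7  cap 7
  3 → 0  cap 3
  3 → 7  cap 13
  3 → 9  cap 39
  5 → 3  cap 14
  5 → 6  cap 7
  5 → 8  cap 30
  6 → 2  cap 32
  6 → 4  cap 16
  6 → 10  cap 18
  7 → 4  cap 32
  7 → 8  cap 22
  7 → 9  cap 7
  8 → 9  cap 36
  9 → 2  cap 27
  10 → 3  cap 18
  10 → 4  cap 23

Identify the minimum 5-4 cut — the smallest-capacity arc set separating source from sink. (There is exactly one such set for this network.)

augment #1: 5→6→4 push 7
augment #2: 5→3→0→4 push 3
augment #3: 5→3→7→4 push 11
augment #4: 5→8→9→2→0→4 push 14
augment #5: 5→8→9→2→7→4 push 7
max flow = 42; residual-reachable set from 5 gives S-side
cut edges (S→T): {(2,0), (2,7), (5,3), (5,6)} total cap 42

Min-cut arcs: {(2,0), (2,7), (5,3), (5,6)} (total capacity 42)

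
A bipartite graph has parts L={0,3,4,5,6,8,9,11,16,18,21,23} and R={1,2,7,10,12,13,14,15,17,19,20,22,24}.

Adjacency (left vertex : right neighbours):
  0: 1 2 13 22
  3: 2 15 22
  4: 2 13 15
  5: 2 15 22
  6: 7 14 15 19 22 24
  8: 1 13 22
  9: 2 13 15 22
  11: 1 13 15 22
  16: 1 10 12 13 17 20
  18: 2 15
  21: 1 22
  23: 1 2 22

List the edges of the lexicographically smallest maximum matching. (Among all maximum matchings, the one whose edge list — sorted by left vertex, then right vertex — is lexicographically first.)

Lex-smallest maximum matching: {(0,1), (3,2), (4,13), (5,15), (6,7), (8,22), (16,10)}

|M| = 7 (so the lex-smallest maximum matching has 7 edges)
process left vertices in ascending order; for each, take the smallest-labelled available neighbour that still permits 7 edges overall, or leave it unmatched if none does
lex-smallest matching: {0-1, 3-2, 4-13, 5-15, 6-7, 8-22, 16-10}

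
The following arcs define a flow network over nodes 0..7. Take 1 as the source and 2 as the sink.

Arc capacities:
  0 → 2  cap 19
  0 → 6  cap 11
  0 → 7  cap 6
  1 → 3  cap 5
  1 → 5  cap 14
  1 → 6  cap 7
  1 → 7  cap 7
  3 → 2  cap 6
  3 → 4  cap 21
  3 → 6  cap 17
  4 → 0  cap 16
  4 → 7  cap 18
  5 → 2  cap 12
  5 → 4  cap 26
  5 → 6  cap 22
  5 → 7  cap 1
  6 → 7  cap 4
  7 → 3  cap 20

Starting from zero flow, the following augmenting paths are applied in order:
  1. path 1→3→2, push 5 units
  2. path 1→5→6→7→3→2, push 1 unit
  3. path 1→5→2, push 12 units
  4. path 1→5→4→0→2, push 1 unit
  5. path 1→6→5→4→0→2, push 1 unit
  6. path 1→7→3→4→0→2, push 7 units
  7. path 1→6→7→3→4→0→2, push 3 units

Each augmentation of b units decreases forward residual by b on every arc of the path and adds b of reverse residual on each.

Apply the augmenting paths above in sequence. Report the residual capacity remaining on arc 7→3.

Residual capacity of (7,3): 9

after path 1 (1→3→2, push 5): res(7,3)=20
after path 2 (1→5→6→7→3→2, push 1): res(7,3)=19
after path 3 (1→5→2, push 12): res(7,3)=19
after path 4 (1→5→4→0→2, push 1): res(7,3)=19
after path 5 (1→6→5→4→0→2, push 1): res(7,3)=19
after path 6 (1→7→3→4→0→2, push 7): res(7,3)=12
after path 7 (1→6→7→3→4→0→2, push 3): res(7,3)=9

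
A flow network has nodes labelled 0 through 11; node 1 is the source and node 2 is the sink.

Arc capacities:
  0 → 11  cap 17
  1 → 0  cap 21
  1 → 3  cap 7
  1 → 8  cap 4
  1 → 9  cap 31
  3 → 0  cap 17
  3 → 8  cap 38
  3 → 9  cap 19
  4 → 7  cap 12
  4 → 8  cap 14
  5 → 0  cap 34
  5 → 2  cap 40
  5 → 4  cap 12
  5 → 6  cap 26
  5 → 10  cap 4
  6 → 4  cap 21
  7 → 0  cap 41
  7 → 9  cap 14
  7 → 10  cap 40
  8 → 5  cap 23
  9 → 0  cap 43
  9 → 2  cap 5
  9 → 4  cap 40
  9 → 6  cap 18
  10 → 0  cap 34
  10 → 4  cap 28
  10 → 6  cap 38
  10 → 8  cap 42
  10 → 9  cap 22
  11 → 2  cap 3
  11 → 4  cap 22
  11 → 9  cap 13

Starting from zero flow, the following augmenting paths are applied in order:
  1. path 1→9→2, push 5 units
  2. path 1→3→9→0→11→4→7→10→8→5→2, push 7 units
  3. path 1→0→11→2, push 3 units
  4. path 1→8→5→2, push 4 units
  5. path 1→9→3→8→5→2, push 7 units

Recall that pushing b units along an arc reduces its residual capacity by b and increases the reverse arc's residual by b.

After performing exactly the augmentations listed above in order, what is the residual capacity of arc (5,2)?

after path 1 (1→9→2, push 5): res(5,2)=40
after path 2 (1→3→9→0→11→4→7→10→8→5→2, push 7): res(5,2)=33
after path 3 (1→0→11→2, push 3): res(5,2)=33
after path 4 (1→8→5→2, push 4): res(5,2)=29
after path 5 (1→9→3→8→5→2, push 7): res(5,2)=22

Residual capacity of (5,2): 22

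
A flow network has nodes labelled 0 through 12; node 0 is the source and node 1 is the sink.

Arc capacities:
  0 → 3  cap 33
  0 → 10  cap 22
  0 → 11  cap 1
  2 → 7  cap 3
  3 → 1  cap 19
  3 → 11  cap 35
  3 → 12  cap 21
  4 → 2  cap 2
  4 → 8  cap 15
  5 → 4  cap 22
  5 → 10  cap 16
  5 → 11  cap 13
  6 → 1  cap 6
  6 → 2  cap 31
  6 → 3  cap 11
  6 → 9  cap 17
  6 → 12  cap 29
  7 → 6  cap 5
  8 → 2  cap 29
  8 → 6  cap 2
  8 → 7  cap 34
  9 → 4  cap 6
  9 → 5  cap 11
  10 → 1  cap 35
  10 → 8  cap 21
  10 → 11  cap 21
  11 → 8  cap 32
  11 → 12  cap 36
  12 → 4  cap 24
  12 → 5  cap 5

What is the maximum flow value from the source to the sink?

Maximum flow value: 53

augment #1: 0→3→1 bottleneck 19, total now 19
augment #2: 0→10→1 bottleneck 22, total now 41
augment #3: 0→11→8→6→1 bottleneck 1, total now 42
augment #4: 0→3→11→8→6→1 bottleneck 1, total now 43
augment #5: 0→3→12→5→10→1 bottleneck 5, total now 48
augment #6: 0→3→11→8→7→6→1 bottleneck 4, total now 52
augment #7: 0→3→11→8→7→6→9→5→10→1 bottleneck 1, total now 53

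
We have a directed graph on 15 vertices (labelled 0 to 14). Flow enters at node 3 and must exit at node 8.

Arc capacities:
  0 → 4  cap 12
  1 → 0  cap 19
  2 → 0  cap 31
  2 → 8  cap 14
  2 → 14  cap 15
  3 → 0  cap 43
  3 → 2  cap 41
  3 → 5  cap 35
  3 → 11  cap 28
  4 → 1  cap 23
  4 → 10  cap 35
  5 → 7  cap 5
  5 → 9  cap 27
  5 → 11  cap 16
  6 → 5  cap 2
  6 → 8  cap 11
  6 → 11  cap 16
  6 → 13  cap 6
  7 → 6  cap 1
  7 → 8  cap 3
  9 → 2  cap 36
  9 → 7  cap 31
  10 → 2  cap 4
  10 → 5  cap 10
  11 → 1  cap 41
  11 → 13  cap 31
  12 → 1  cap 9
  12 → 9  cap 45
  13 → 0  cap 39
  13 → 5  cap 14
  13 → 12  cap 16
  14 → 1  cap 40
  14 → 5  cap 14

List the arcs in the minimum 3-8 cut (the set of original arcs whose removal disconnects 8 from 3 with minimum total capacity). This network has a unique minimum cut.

Min-cut arcs: {(2,8), (7,6), (7,8)} (total capacity 18)

augment #1: 3→2→8 push 14
augment #2: 3→5→7→8 push 3
augment #3: 3→5→7→6→8 push 1
max flow = 18; residual-reachable set from 3 gives S-side
cut edges (S→T): {(2,8), (7,6), (7,8)} total cap 18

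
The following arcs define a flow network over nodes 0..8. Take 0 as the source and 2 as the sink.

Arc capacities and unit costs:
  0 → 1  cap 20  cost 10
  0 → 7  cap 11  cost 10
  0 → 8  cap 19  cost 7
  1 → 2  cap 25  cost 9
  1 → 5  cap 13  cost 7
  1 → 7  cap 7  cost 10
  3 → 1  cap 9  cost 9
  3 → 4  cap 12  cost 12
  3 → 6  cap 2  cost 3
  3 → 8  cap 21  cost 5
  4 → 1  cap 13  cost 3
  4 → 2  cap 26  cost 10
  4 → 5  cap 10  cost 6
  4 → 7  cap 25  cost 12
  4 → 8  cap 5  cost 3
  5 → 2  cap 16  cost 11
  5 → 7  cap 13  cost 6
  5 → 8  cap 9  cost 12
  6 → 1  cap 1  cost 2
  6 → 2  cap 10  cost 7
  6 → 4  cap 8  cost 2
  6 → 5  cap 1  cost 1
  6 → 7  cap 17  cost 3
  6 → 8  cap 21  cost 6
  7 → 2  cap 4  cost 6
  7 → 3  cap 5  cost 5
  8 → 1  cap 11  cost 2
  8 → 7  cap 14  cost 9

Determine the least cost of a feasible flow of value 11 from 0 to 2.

shortest-cost path #1: 0→7→2 push 4 @ unit cost 16 (adds 64)
shortest-cost path #2: 0→8→1→2 push 7 @ unit cost 18 (adds 126)
total cost = 190

Minimum cost for 11 units: 190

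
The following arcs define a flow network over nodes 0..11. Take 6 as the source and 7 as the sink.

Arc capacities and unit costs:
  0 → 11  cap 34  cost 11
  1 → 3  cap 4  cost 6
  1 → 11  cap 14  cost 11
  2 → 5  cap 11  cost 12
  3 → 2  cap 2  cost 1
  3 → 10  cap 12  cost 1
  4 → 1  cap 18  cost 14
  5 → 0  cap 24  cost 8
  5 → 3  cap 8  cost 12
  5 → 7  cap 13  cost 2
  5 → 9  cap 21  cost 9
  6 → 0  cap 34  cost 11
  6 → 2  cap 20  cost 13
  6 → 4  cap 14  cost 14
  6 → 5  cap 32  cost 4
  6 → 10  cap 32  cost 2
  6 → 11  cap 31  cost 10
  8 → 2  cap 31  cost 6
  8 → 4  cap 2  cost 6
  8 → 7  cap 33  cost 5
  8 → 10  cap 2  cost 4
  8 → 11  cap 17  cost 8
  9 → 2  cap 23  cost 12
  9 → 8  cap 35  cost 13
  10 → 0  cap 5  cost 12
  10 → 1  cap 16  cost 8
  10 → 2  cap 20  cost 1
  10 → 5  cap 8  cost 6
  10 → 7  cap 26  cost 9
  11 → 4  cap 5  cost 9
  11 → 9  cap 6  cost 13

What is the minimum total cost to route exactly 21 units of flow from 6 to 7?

Minimum cost for 21 units: 166

shortest-cost path #1: 6→5→7 push 13 @ unit cost 6 (adds 78)
shortest-cost path #2: 6→10→7 push 8 @ unit cost 11 (adds 88)
total cost = 166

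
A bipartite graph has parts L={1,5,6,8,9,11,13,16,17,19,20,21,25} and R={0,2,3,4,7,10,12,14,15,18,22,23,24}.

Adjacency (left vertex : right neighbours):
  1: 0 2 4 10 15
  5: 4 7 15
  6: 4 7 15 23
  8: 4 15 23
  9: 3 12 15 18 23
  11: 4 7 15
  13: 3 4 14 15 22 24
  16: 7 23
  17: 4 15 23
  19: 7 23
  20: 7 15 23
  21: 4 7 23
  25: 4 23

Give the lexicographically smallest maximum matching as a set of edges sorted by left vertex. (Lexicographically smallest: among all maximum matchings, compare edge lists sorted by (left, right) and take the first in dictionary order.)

|M| = 7 (so the lex-smallest maximum matching has 7 edges)
process left vertices in ascending order; for each, take the smallest-labelled available neighbour that still permits 7 edges overall, or leave it unmatched if none does
lex-smallest matching: {1-0, 5-4, 6-7, 8-15, 9-3, 13-14, 16-23}

Lex-smallest maximum matching: {(1,0), (5,4), (6,7), (8,15), (9,3), (13,14), (16,23)}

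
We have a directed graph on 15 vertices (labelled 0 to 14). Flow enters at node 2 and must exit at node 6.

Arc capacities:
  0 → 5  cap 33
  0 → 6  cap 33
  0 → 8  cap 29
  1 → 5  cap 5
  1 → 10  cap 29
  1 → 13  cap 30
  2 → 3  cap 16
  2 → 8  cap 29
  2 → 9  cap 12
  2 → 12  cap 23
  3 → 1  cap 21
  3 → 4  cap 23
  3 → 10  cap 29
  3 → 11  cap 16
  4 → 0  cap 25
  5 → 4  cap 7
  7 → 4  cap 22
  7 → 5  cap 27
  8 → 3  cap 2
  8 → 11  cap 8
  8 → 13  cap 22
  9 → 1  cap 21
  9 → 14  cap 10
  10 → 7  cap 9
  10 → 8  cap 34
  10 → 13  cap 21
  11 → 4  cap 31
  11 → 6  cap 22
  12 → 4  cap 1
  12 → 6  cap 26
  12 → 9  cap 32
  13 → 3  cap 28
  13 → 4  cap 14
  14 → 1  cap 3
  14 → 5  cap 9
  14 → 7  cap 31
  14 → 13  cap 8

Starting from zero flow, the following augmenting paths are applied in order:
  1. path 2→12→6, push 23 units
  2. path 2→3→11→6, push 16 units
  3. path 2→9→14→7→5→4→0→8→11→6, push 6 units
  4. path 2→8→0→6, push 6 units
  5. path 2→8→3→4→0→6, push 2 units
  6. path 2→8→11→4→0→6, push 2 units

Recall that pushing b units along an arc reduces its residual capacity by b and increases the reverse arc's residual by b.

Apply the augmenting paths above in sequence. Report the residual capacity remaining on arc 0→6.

Residual capacity of (0,6): 23

after path 1 (2→12→6, push 23): res(0,6)=33
after path 2 (2→3→11→6, push 16): res(0,6)=33
after path 3 (2→9→14→7→5→4→0→8→11→6, push 6): res(0,6)=33
after path 4 (2→8→0→6, push 6): res(0,6)=27
after path 5 (2→8→3→4→0→6, push 2): res(0,6)=25
after path 6 (2→8→11→4→0→6, push 2): res(0,6)=23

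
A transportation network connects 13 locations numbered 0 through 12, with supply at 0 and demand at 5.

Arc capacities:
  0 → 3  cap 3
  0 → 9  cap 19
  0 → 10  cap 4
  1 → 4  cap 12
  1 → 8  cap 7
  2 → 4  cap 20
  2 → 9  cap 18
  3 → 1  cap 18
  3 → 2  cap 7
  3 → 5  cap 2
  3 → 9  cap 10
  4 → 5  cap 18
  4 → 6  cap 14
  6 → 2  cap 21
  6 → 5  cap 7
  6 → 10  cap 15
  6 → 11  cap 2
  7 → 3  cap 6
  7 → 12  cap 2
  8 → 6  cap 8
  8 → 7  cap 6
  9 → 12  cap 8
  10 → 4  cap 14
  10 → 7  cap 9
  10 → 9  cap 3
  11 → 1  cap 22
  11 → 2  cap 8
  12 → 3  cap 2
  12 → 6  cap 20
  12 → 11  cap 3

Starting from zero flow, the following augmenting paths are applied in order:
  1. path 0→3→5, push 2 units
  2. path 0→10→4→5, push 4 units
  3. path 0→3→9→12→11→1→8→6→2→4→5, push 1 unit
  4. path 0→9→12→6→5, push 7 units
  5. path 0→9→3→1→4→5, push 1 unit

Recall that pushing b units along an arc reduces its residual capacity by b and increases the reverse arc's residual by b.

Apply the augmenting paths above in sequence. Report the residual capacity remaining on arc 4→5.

Residual capacity of (4,5): 12

after path 1 (0→3→5, push 2): res(4,5)=18
after path 2 (0→10→4→5, push 4): res(4,5)=14
after path 3 (0→3→9→12→11→1→8→6→2→4→5, push 1): res(4,5)=13
after path 4 (0→9→12→6→5, push 7): res(4,5)=13
after path 5 (0→9→3→1→4→5, push 1): res(4,5)=12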